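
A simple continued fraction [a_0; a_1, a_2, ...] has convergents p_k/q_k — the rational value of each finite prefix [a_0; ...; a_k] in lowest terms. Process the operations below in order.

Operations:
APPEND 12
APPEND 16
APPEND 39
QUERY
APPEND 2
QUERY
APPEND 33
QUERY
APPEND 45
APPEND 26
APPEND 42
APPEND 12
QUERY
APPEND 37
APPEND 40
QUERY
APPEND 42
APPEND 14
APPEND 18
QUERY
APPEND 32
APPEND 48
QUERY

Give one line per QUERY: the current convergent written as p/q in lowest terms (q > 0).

7539/625
15271/1266
511482/42403
302944329872/25114761457
449668369165112/37278511966577
4789112357705535021/397028109109567972
7373586267265580605773/611286767648798083924

APPEND 12: p_0 = 12·1 + 0 = 12, q_0 = 12·0 + 1 = 1 → 12/1
APPEND 16: p_1 = 16·12 + 1 = 193, q_1 = 16·1 + 0 = 16 → 193/16
APPEND 39: p_2 = 39·193 + 12 = 7539, q_2 = 39·16 + 1 = 625 → 7539/625
APPEND 2: p_3 = 2·7539 + 193 = 15271, q_3 = 2·625 + 16 = 1266 → 15271/1266
APPEND 33: p_4 = 33·15271 + 7539 = 511482, q_4 = 33·1266 + 625 = 42403 → 511482/42403
APPEND 45: p_5 = 45·511482 + 15271 = 23031961, q_5 = 45·42403 + 1266 = 1909401 → 23031961/1909401
APPEND 26: p_6 = 26·23031961 + 511482 = 599342468, q_6 = 26·1909401 + 42403 = 49686829 → 599342468/49686829
APPEND 42: p_7 = 42·599342468 + 23031961 = 25195415617, q_7 = 42·49686829 + 1909401 = 2088756219 → 25195415617/2088756219
APPEND 12: p_8 = 12·25195415617 + 599342468 = 302944329872, q_8 = 12·2088756219 + 49686829 = 25114761457 → 302944329872/25114761457
APPEND 37: p_9 = 37·302944329872 + 25195415617 = 11234135620881, q_9 = 37·25114761457 + 2088756219 = 931334930128 → 11234135620881/931334930128
APPEND 40: p_10 = 40·11234135620881 + 302944329872 = 449668369165112, q_10 = 40·931334930128 + 25114761457 = 37278511966577 → 449668369165112/37278511966577
APPEND 42: p_11 = 42·449668369165112 + 11234135620881 = 18897305640555585, q_11 = 42·37278511966577 + 931334930128 = 1566628837526362 → 18897305640555585/1566628837526362
APPEND 14: p_12 = 14·18897305640555585 + 449668369165112 = 265011947336943302, q_12 = 14·1566628837526362 + 37278511966577 = 21970082237335645 → 265011947336943302/21970082237335645
APPEND 18: p_13 = 18·265011947336943302 + 18897305640555585 = 4789112357705535021, q_13 = 18·21970082237335645 + 1566628837526362 = 397028109109567972 → 4789112357705535021/397028109109567972
APPEND 32: p_14 = 32·4789112357705535021 + 265011947336943302 = 153516607393914063974, q_14 = 32·397028109109567972 + 21970082237335645 = 12726869573743510749 → 153516607393914063974/12726869573743510749
APPEND 48: p_15 = 48·153516607393914063974 + 4789112357705535021 = 7373586267265580605773, q_15 = 48·12726869573743510749 + 397028109109567972 = 611286767648798083924 → 7373586267265580605773/611286767648798083924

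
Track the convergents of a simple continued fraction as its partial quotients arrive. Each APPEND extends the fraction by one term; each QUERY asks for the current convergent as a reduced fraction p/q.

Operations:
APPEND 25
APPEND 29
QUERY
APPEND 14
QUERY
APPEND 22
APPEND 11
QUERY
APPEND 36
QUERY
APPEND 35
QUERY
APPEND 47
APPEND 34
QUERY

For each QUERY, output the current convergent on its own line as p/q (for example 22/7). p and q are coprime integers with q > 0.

APPEND 25: p_0 = 25·1 + 0 = 25, q_0 = 25·0 + 1 = 1 → 25/1
APPEND 29: p_1 = 29·25 + 1 = 726, q_1 = 29·1 + 0 = 29 → 726/29
APPEND 14: p_2 = 14·726 + 25 = 10189, q_2 = 14·29 + 1 = 407 → 10189/407
APPEND 22: p_3 = 22·10189 + 726 = 224884, q_3 = 22·407 + 29 = 8983 → 224884/8983
APPEND 11: p_4 = 11·224884 + 10189 = 2483913, q_4 = 11·8983 + 407 = 99220 → 2483913/99220
APPEND 36: p_5 = 36·2483913 + 224884 = 89645752, q_5 = 36·99220 + 8983 = 3580903 → 89645752/3580903
APPEND 35: p_6 = 35·89645752 + 2483913 = 3140085233, q_6 = 35·3580903 + 99220 = 125430825 → 3140085233/125430825
APPEND 47: p_7 = 47·3140085233 + 89645752 = 147673651703, q_7 = 47·125430825 + 3580903 = 5898829678 → 147673651703/5898829678
APPEND 34: p_8 = 34·147673651703 + 3140085233 = 5024044243135, q_8 = 34·5898829678 + 125430825 = 200685639877 → 5024044243135/200685639877

726/29
10189/407
2483913/99220
89645752/3580903
3140085233/125430825
5024044243135/200685639877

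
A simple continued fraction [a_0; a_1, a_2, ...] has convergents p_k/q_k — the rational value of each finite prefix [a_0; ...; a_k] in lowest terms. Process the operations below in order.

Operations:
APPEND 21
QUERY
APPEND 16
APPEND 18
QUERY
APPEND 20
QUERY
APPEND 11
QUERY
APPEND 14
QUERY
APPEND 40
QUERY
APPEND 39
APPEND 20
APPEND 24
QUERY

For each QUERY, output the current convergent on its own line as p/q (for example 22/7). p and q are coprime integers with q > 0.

APPEND 21: p_0 = 21·1 + 0 = 21, q_0 = 21·0 + 1 = 1 → 21/1
APPEND 16: p_1 = 16·21 + 1 = 337, q_1 = 16·1 + 0 = 16 → 337/16
APPEND 18: p_2 = 18·337 + 21 = 6087, q_2 = 18·16 + 1 = 289 → 6087/289
APPEND 20: p_3 = 20·6087 + 337 = 122077, q_3 = 20·289 + 16 = 5796 → 122077/5796
APPEND 11: p_4 = 11·122077 + 6087 = 1348934, q_4 = 11·5796 + 289 = 64045 → 1348934/64045
APPEND 14: p_5 = 14·1348934 + 122077 = 19007153, q_5 = 14·64045 + 5796 = 902426 → 19007153/902426
APPEND 40: p_6 = 40·19007153 + 1348934 = 761635054, q_6 = 40·902426 + 64045 = 36161085 → 761635054/36161085
APPEND 39: p_7 = 39·761635054 + 19007153 = 29722774259, q_7 = 39·36161085 + 902426 = 1411184741 → 29722774259/1411184741
APPEND 20: p_8 = 20·29722774259 + 761635054 = 595217120234, q_8 = 20·1411184741 + 36161085 = 28259855905 → 595217120234/28259855905
APPEND 24: p_9 = 24·595217120234 + 29722774259 = 14314933659875, q_9 = 24·28259855905 + 1411184741 = 679647726461 → 14314933659875/679647726461

21/1
6087/289
122077/5796
1348934/64045
19007153/902426
761635054/36161085
14314933659875/679647726461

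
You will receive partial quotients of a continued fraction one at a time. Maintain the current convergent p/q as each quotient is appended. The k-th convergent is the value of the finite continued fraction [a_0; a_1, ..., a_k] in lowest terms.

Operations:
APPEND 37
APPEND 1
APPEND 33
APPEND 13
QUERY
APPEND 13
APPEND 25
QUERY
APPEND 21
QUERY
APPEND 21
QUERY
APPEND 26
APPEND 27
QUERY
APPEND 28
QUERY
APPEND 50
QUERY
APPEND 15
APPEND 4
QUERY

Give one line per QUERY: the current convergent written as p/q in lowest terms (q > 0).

16821/443
5515921/145268
116054305/3056421
2442656326/64330109
1720320863413/45306589994
48232609294345/1270260159087
2413350785580663/63558314544344
147407328357597823/3882138227841332

APPEND 37: p_0 = 37·1 + 0 = 37, q_0 = 37·0 + 1 = 1 → 37/1
APPEND 1: p_1 = 1·37 + 1 = 38, q_1 = 1·1 + 0 = 1 → 38/1
APPEND 33: p_2 = 33·38 + 37 = 1291, q_2 = 33·1 + 1 = 34 → 1291/34
APPEND 13: p_3 = 13·1291 + 38 = 16821, q_3 = 13·34 + 1 = 443 → 16821/443
APPEND 13: p_4 = 13·16821 + 1291 = 219964, q_4 = 13·443 + 34 = 5793 → 219964/5793
APPEND 25: p_5 = 25·219964 + 16821 = 5515921, q_5 = 25·5793 + 443 = 145268 → 5515921/145268
APPEND 21: p_6 = 21·5515921 + 219964 = 116054305, q_6 = 21·145268 + 5793 = 3056421 → 116054305/3056421
APPEND 21: p_7 = 21·116054305 + 5515921 = 2442656326, q_7 = 21·3056421 + 145268 = 64330109 → 2442656326/64330109
APPEND 26: p_8 = 26·2442656326 + 116054305 = 63625118781, q_8 = 26·64330109 + 3056421 = 1675639255 → 63625118781/1675639255
APPEND 27: p_9 = 27·63625118781 + 2442656326 = 1720320863413, q_9 = 27·1675639255 + 64330109 = 45306589994 → 1720320863413/45306589994
APPEND 28: p_10 = 28·1720320863413 + 63625118781 = 48232609294345, q_10 = 28·45306589994 + 1675639255 = 1270260159087 → 48232609294345/1270260159087
APPEND 50: p_11 = 50·48232609294345 + 1720320863413 = 2413350785580663, q_11 = 50·1270260159087 + 45306589994 = 63558314544344 → 2413350785580663/63558314544344
APPEND 15: p_12 = 15·2413350785580663 + 48232609294345 = 36248494393004290, q_12 = 15·63558314544344 + 1270260159087 = 954644978324247 → 36248494393004290/954644978324247
APPEND 4: p_13 = 4·36248494393004290 + 2413350785580663 = 147407328357597823, q_13 = 4·954644978324247 + 63558314544344 = 3882138227841332 → 147407328357597823/3882138227841332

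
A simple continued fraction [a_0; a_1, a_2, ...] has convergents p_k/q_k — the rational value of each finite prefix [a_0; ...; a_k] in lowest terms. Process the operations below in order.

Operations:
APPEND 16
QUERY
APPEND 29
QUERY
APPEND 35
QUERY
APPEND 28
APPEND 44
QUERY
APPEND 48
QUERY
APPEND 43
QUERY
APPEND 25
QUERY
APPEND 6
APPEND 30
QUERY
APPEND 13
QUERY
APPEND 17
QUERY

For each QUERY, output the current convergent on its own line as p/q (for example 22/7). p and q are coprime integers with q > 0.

16/1
465/29
16291/1016
20107263/1254004
965605237/60220669
41541132454/2590742771
1039493916587/64828789944
189394632875867/11811733262994
2468408732018247/153944095901357
42152343077186066/2628861363586063

APPEND 16: p_0 = 16·1 + 0 = 16, q_0 = 16·0 + 1 = 1 → 16/1
APPEND 29: p_1 = 29·16 + 1 = 465, q_1 = 29·1 + 0 = 29 → 465/29
APPEND 35: p_2 = 35·465 + 16 = 16291, q_2 = 35·29 + 1 = 1016 → 16291/1016
APPEND 28: p_3 = 28·16291 + 465 = 456613, q_3 = 28·1016 + 29 = 28477 → 456613/28477
APPEND 44: p_4 = 44·456613 + 16291 = 20107263, q_4 = 44·28477 + 1016 = 1254004 → 20107263/1254004
APPEND 48: p_5 = 48·20107263 + 456613 = 965605237, q_5 = 48·1254004 + 28477 = 60220669 → 965605237/60220669
APPEND 43: p_6 = 43·965605237 + 20107263 = 41541132454, q_6 = 43·60220669 + 1254004 = 2590742771 → 41541132454/2590742771
APPEND 25: p_7 = 25·41541132454 + 965605237 = 1039493916587, q_7 = 25·2590742771 + 60220669 = 64828789944 → 1039493916587/64828789944
APPEND 6: p_8 = 6·1039493916587 + 41541132454 = 6278504631976, q_8 = 6·64828789944 + 2590742771 = 391563482435 → 6278504631976/391563482435
APPEND 30: p_9 = 30·6278504631976 + 1039493916587 = 189394632875867, q_9 = 30·391563482435 + 64828789944 = 11811733262994 → 189394632875867/11811733262994
APPEND 13: p_10 = 13·189394632875867 + 6278504631976 = 2468408732018247, q_10 = 13·11811733262994 + 391563482435 = 153944095901357 → 2468408732018247/153944095901357
APPEND 17: p_11 = 17·2468408732018247 + 189394632875867 = 42152343077186066, q_11 = 17·153944095901357 + 11811733262994 = 2628861363586063 → 42152343077186066/2628861363586063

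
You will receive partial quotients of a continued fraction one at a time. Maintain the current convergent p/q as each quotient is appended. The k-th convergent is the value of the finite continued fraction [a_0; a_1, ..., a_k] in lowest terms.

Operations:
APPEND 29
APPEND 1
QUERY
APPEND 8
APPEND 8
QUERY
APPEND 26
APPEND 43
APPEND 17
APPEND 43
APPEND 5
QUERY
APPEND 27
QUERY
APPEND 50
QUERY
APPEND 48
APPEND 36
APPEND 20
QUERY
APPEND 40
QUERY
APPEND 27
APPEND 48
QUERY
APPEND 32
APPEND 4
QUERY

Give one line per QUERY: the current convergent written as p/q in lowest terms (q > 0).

30/1
2182/73
9032820541/302198010
245684366350/8219506439
12293251138041/411277519960
425867838836222098/14247644225317399
17055977429303745409/570617163746938604
22142044382071096456177/740774348302594604540
2858167474320891592239397/95621574575296274624488

APPEND 29: p_0 = 29·1 + 0 = 29, q_0 = 29·0 + 1 = 1 → 29/1
APPEND 1: p_1 = 1·29 + 1 = 30, q_1 = 1·1 + 0 = 1 → 30/1
APPEND 8: p_2 = 8·30 + 29 = 269, q_2 = 8·1 + 1 = 9 → 269/9
APPEND 8: p_3 = 8·269 + 30 = 2182, q_3 = 8·9 + 1 = 73 → 2182/73
APPEND 26: p_4 = 26·2182 + 269 = 57001, q_4 = 26·73 + 9 = 1907 → 57001/1907
APPEND 43: p_5 = 43·57001 + 2182 = 2453225, q_5 = 43·1907 + 73 = 82074 → 2453225/82074
APPEND 17: p_6 = 17·2453225 + 57001 = 41761826, q_6 = 17·82074 + 1907 = 1397165 → 41761826/1397165
APPEND 43: p_7 = 43·41761826 + 2453225 = 1798211743, q_7 = 43·1397165 + 82074 = 60160169 → 1798211743/60160169
APPEND 5: p_8 = 5·1798211743 + 41761826 = 9032820541, q_8 = 5·60160169 + 1397165 = 302198010 → 9032820541/302198010
APPEND 27: p_9 = 27·9032820541 + 1798211743 = 245684366350, q_9 = 27·302198010 + 60160169 = 8219506439 → 245684366350/8219506439
APPEND 50: p_10 = 50·245684366350 + 9032820541 = 12293251138041, q_10 = 50·8219506439 + 302198010 = 411277519960 → 12293251138041/411277519960
APPEND 48: p_11 = 48·12293251138041 + 245684366350 = 590321738992318, q_11 = 48·411277519960 + 8219506439 = 19749540464519 → 590321738992318/19749540464519
APPEND 36: p_12 = 36·590321738992318 + 12293251138041 = 21263875854861489, q_12 = 36·19749540464519 + 411277519960 = 711394734242644 → 21263875854861489/711394734242644
APPEND 20: p_13 = 20·21263875854861489 + 590321738992318 = 425867838836222098, q_13 = 20·711394734242644 + 19749540464519 = 14247644225317399 → 425867838836222098/14247644225317399
APPEND 40: p_14 = 40·425867838836222098 + 21263875854861489 = 17055977429303745409, q_14 = 40·14247644225317399 + 711394734242644 = 570617163746938604 → 17055977429303745409/570617163746938604
APPEND 27: p_15 = 27·17055977429303745409 + 425867838836222098 = 460937258430037348141, q_15 = 27·570617163746938604 + 14247644225317399 = 15420911065392659707 → 460937258430037348141/15420911065392659707
APPEND 48: p_16 = 48·460937258430037348141 + 17055977429303745409 = 22142044382071096456177, q_16 = 48·15420911065392659707 + 570617163746938604 = 740774348302594604540 → 22142044382071096456177/740774348302594604540
APPEND 32: p_17 = 32·22142044382071096456177 + 460937258430037348141 = 709006357484705123945805, q_17 = 32·740774348302594604540 + 15420911065392659707 = 23720200056748420004987 → 709006357484705123945805/23720200056748420004987
APPEND 4: p_18 = 4·709006357484705123945805 + 22142044382071096456177 = 2858167474320891592239397, q_18 = 4·23720200056748420004987 + 740774348302594604540 = 95621574575296274624488 → 2858167474320891592239397/95621574575296274624488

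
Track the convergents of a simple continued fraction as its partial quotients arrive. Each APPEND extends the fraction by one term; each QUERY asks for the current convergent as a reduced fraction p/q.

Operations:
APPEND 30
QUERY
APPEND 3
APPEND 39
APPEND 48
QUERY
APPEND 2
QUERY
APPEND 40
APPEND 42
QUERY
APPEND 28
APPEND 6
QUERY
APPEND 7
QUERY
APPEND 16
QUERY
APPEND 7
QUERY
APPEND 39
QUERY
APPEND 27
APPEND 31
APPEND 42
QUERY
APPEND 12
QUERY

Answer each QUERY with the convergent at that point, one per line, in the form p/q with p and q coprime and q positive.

30/1
171883/5667
347345/11452
591106031/19488826
99981313337/3296394076
716434227910/23620909407
11562928959897/381230944588
81656936947189/2692237521523
3196183469900268/105378494283985
112685569349139327031/3715254689655348124
1354907765302493711815/44671446913437324131

APPEND 30: p_0 = 30·1 + 0 = 30, q_0 = 30·0 + 1 = 1 → 30/1
APPEND 3: p_1 = 3·30 + 1 = 91, q_1 = 3·1 + 0 = 3 → 91/3
APPEND 39: p_2 = 39·91 + 30 = 3579, q_2 = 39·3 + 1 = 118 → 3579/118
APPEND 48: p_3 = 48·3579 + 91 = 171883, q_3 = 48·118 + 3 = 5667 → 171883/5667
APPEND 2: p_4 = 2·171883 + 3579 = 347345, q_4 = 2·5667 + 118 = 11452 → 347345/11452
APPEND 40: p_5 = 40·347345 + 171883 = 14065683, q_5 = 40·11452 + 5667 = 463747 → 14065683/463747
APPEND 42: p_6 = 42·14065683 + 347345 = 591106031, q_6 = 42·463747 + 11452 = 19488826 → 591106031/19488826
APPEND 28: p_7 = 28·591106031 + 14065683 = 16565034551, q_7 = 28·19488826 + 463747 = 546150875 → 16565034551/546150875
APPEND 6: p_8 = 6·16565034551 + 591106031 = 99981313337, q_8 = 6·546150875 + 19488826 = 3296394076 → 99981313337/3296394076
APPEND 7: p_9 = 7·99981313337 + 16565034551 = 716434227910, q_9 = 7·3296394076 + 546150875 = 23620909407 → 716434227910/23620909407
APPEND 16: p_10 = 16·716434227910 + 99981313337 = 11562928959897, q_10 = 16·23620909407 + 3296394076 = 381230944588 → 11562928959897/381230944588
APPEND 7: p_11 = 7·11562928959897 + 716434227910 = 81656936947189, q_11 = 7·381230944588 + 23620909407 = 2692237521523 → 81656936947189/2692237521523
APPEND 39: p_12 = 39·81656936947189 + 11562928959897 = 3196183469900268, q_12 = 39·2692237521523 + 381230944588 = 105378494283985 → 3196183469900268/105378494283985
APPEND 27: p_13 = 27·3196183469900268 + 81656936947189 = 86378610624254425, q_13 = 27·105378494283985 + 2692237521523 = 2847911583189118 → 86378610624254425/2847911583189118
APPEND 31: p_14 = 31·86378610624254425 + 3196183469900268 = 2680933112821787443, q_14 = 31·2847911583189118 + 105378494283985 = 88390637573146643 → 2680933112821787443/88390637573146643
APPEND 42: p_15 = 42·2680933112821787443 + 86378610624254425 = 112685569349139327031, q_15 = 42·88390637573146643 + 2847911583189118 = 3715254689655348124 → 112685569349139327031/3715254689655348124
APPEND 12: p_16 = 12·112685569349139327031 + 2680933112821787443 = 1354907765302493711815, q_16 = 12·3715254689655348124 + 88390637573146643 = 44671446913437324131 → 1354907765302493711815/44671446913437324131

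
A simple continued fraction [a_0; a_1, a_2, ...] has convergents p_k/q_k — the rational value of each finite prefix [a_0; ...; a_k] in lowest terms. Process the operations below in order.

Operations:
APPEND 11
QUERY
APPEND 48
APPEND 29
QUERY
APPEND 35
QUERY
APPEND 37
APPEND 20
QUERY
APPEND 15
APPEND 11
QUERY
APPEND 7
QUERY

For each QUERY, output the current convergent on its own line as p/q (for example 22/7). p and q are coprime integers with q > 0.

11/1
15352/1393
537849/48803
398853149/36190883
66428696149/6027564722
471003586043/42737623403

APPEND 11: p_0 = 11·1 + 0 = 11, q_0 = 11·0 + 1 = 1 → 11/1
APPEND 48: p_1 = 48·11 + 1 = 529, q_1 = 48·1 + 0 = 48 → 529/48
APPEND 29: p_2 = 29·529 + 11 = 15352, q_2 = 29·48 + 1 = 1393 → 15352/1393
APPEND 35: p_3 = 35·15352 + 529 = 537849, q_3 = 35·1393 + 48 = 48803 → 537849/48803
APPEND 37: p_4 = 37·537849 + 15352 = 19915765, q_4 = 37·48803 + 1393 = 1807104 → 19915765/1807104
APPEND 20: p_5 = 20·19915765 + 537849 = 398853149, q_5 = 20·1807104 + 48803 = 36190883 → 398853149/36190883
APPEND 15: p_6 = 15·398853149 + 19915765 = 6002713000, q_6 = 15·36190883 + 1807104 = 544670349 → 6002713000/544670349
APPEND 11: p_7 = 11·6002713000 + 398853149 = 66428696149, q_7 = 11·544670349 + 36190883 = 6027564722 → 66428696149/6027564722
APPEND 7: p_8 = 7·66428696149 + 6002713000 = 471003586043, q_8 = 7·6027564722 + 544670349 = 42737623403 → 471003586043/42737623403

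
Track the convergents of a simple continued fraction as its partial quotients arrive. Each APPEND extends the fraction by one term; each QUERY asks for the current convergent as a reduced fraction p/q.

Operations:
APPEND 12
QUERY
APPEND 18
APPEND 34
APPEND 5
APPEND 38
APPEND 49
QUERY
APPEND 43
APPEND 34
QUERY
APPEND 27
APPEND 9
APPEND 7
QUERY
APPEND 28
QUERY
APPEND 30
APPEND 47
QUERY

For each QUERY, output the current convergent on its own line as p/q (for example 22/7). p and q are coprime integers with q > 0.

APPEND 12: p_0 = 12·1 + 0 = 12, q_0 = 12·0 + 1 = 1 → 12/1
APPEND 18: p_1 = 18·12 + 1 = 217, q_1 = 18·1 + 0 = 18 → 217/18
APPEND 34: p_2 = 34·217 + 12 = 7390, q_2 = 34·18 + 1 = 613 → 7390/613
APPEND 5: p_3 = 5·7390 + 217 = 37167, q_3 = 5·613 + 18 = 3083 → 37167/3083
APPEND 38: p_4 = 38·37167 + 7390 = 1419736, q_4 = 38·3083 + 613 = 117767 → 1419736/117767
APPEND 49: p_5 = 49·1419736 + 37167 = 69604231, q_5 = 49·117767 + 3083 = 5773666 → 69604231/5773666
APPEND 43: p_6 = 43·69604231 + 1419736 = 2994401669, q_6 = 43·5773666 + 117767 = 248385405 → 2994401669/248385405
APPEND 34: p_7 = 34·2994401669 + 69604231 = 101879260977, q_7 = 34·248385405 + 5773666 = 8450877436 → 101879260977/8450877436
APPEND 27: p_8 = 27·101879260977 + 2994401669 = 2753734448048, q_8 = 27·8450877436 + 248385405 = 228422076177 → 2753734448048/228422076177
APPEND 9: p_9 = 9·2753734448048 + 101879260977 = 24885489293409, q_9 = 9·228422076177 + 8450877436 = 2064249563029 → 24885489293409/2064249563029
APPEND 7: p_10 = 7·24885489293409 + 2753734448048 = 176952159501911, q_10 = 7·2064249563029 + 228422076177 = 14678169017380 → 176952159501911/14678169017380
APPEND 28: p_11 = 28·176952159501911 + 24885489293409 = 4979545955346917, q_11 = 28·14678169017380 + 2064249563029 = 413052982049669 → 4979545955346917/413052982049669
APPEND 30: p_12 = 30·4979545955346917 + 176952159501911 = 149563330819909421, q_12 = 30·413052982049669 + 14678169017380 = 12406267630507450 → 149563330819909421/12406267630507450
APPEND 47: p_13 = 47·149563330819909421 + 4979545955346917 = 7034456094491089704, q_13 = 47·12406267630507450 + 413052982049669 = 583507631615899819 → 7034456094491089704/583507631615899819

12/1
69604231/5773666
101879260977/8450877436
176952159501911/14678169017380
4979545955346917/413052982049669
7034456094491089704/583507631615899819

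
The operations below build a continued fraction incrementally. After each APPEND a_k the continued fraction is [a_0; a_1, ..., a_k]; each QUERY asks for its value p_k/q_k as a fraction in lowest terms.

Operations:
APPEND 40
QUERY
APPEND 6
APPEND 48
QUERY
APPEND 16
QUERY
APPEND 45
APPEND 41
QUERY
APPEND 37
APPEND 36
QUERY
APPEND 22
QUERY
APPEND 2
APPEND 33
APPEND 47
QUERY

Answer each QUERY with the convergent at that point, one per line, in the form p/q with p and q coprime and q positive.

40/1
11608/289
185969/4630
343774702/8558829
458553365434/11416430061
10100902083735/251478346654
32539617289002553/810126569761426

APPEND 40: p_0 = 40·1 + 0 = 40, q_0 = 40·0 + 1 = 1 → 40/1
APPEND 6: p_1 = 6·40 + 1 = 241, q_1 = 6·1 + 0 = 6 → 241/6
APPEND 48: p_2 = 48·241 + 40 = 11608, q_2 = 48·6 + 1 = 289 → 11608/289
APPEND 16: p_3 = 16·11608 + 241 = 185969, q_3 = 16·289 + 6 = 4630 → 185969/4630
APPEND 45: p_4 = 45·185969 + 11608 = 8380213, q_4 = 45·4630 + 289 = 208639 → 8380213/208639
APPEND 41: p_5 = 41·8380213 + 185969 = 343774702, q_5 = 41·208639 + 4630 = 8558829 → 343774702/8558829
APPEND 37: p_6 = 37·343774702 + 8380213 = 12728044187, q_6 = 37·8558829 + 208639 = 316885312 → 12728044187/316885312
APPEND 36: p_7 = 36·12728044187 + 343774702 = 458553365434, q_7 = 36·316885312 + 8558829 = 11416430061 → 458553365434/11416430061
APPEND 22: p_8 = 22·458553365434 + 12728044187 = 10100902083735, q_8 = 22·11416430061 + 316885312 = 251478346654 → 10100902083735/251478346654
APPEND 2: p_9 = 2·10100902083735 + 458553365434 = 20660357532904, q_9 = 2·251478346654 + 11416430061 = 514373123369 → 20660357532904/514373123369
APPEND 33: p_10 = 33·20660357532904 + 10100902083735 = 691892700669567, q_10 = 33·514373123369 + 251478346654 = 17225791417831 → 691892700669567/17225791417831
APPEND 47: p_11 = 47·691892700669567 + 20660357532904 = 32539617289002553, q_11 = 47·17225791417831 + 514373123369 = 810126569761426 → 32539617289002553/810126569761426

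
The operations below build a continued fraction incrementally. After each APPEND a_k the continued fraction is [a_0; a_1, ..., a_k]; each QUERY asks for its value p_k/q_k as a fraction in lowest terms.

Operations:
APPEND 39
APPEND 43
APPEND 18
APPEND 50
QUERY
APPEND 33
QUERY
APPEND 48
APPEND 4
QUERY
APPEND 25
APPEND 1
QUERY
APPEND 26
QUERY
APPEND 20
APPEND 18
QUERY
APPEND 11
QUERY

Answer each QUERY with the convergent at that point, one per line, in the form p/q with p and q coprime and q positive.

APPEND 39: p_0 = 39·1 + 0 = 39, q_0 = 39·0 + 1 = 1 → 39/1
APPEND 43: p_1 = 43·39 + 1 = 1678, q_1 = 43·1 + 0 = 43 → 1678/43
APPEND 18: p_2 = 18·1678 + 39 = 30243, q_2 = 18·43 + 1 = 775 → 30243/775
APPEND 50: p_3 = 50·30243 + 1678 = 1513828, q_3 = 50·775 + 43 = 38793 → 1513828/38793
APPEND 33: p_4 = 33·1513828 + 30243 = 49986567, q_4 = 33·38793 + 775 = 1280944 → 49986567/1280944
APPEND 48: p_5 = 48·49986567 + 1513828 = 2400869044, q_5 = 48·1280944 + 38793 = 61524105 → 2400869044/61524105
APPEND 4: p_6 = 4·2400869044 + 49986567 = 9653462743, q_6 = 4·61524105 + 1280944 = 247377364 → 9653462743/247377364
APPEND 25: p_7 = 25·9653462743 + 2400869044 = 243737437619, q_7 = 25·247377364 + 61524105 = 6245958205 → 243737437619/6245958205
APPEND 1: p_8 = 1·243737437619 + 9653462743 = 253390900362, q_8 = 1·6245958205 + 247377364 = 6493335569 → 253390900362/6493335569
APPEND 26: p_9 = 26·253390900362 + 243737437619 = 6831900847031, q_9 = 26·6493335569 + 6245958205 = 175072682999 → 6831900847031/175072682999
APPEND 20: p_10 = 20·6831900847031 + 253390900362 = 136891407840982, q_10 = 20·175072682999 + 6493335569 = 3507946995549 → 136891407840982/3507946995549
APPEND 18: p_11 = 18·136891407840982 + 6831900847031 = 2470877241984707, q_11 = 18·3507946995549 + 175072682999 = 63318118602881 → 2470877241984707/63318118602881
APPEND 11: p_12 = 11·2470877241984707 + 136891407840982 = 27316541069672759, q_12 = 11·63318118602881 + 3507946995549 = 700007251627240 → 27316541069672759/700007251627240

1513828/38793
49986567/1280944
9653462743/247377364
253390900362/6493335569
6831900847031/175072682999
2470877241984707/63318118602881
27316541069672759/700007251627240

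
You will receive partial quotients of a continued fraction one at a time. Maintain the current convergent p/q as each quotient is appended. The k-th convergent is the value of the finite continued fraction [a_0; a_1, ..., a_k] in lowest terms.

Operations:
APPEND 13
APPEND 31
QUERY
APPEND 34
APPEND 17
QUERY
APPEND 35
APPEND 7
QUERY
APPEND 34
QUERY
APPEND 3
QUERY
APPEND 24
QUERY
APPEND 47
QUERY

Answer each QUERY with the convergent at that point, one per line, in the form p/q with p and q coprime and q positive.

404/31
234137/17966
57693945/4427021
1969802674/151148579
5967101967/457872758
145180249882/11140094771
6829438846421/524042326995

APPEND 13: p_0 = 13·1 + 0 = 13, q_0 = 13·0 + 1 = 1 → 13/1
APPEND 31: p_1 = 31·13 + 1 = 404, q_1 = 31·1 + 0 = 31 → 404/31
APPEND 34: p_2 = 34·404 + 13 = 13749, q_2 = 34·31 + 1 = 1055 → 13749/1055
APPEND 17: p_3 = 17·13749 + 404 = 234137, q_3 = 17·1055 + 31 = 17966 → 234137/17966
APPEND 35: p_4 = 35·234137 + 13749 = 8208544, q_4 = 35·17966 + 1055 = 629865 → 8208544/629865
APPEND 7: p_5 = 7·8208544 + 234137 = 57693945, q_5 = 7·629865 + 17966 = 4427021 → 57693945/4427021
APPEND 34: p_6 = 34·57693945 + 8208544 = 1969802674, q_6 = 34·4427021 + 629865 = 151148579 → 1969802674/151148579
APPEND 3: p_7 = 3·1969802674 + 57693945 = 5967101967, q_7 = 3·151148579 + 4427021 = 457872758 → 5967101967/457872758
APPEND 24: p_8 = 24·5967101967 + 1969802674 = 145180249882, q_8 = 24·457872758 + 151148579 = 11140094771 → 145180249882/11140094771
APPEND 47: p_9 = 47·145180249882 + 5967101967 = 6829438846421, q_9 = 47·11140094771 + 457872758 = 524042326995 → 6829438846421/524042326995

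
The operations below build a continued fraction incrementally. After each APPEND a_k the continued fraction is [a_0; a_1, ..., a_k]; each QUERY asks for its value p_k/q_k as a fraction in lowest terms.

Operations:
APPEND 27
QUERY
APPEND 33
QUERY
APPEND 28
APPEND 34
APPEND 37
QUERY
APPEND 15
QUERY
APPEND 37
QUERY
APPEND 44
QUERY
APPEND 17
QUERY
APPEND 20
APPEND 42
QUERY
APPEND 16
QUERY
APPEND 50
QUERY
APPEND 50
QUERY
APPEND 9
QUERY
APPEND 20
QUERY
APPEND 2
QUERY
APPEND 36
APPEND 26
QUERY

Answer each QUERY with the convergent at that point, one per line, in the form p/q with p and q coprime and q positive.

APPEND 27: p_0 = 27·1 + 0 = 27, q_0 = 27·0 + 1 = 1 → 27/1
APPEND 33: p_1 = 33·27 + 1 = 892, q_1 = 33·1 + 0 = 33 → 892/33
APPEND 28: p_2 = 28·892 + 27 = 25003, q_2 = 28·33 + 1 = 925 → 25003/925
APPEND 34: p_3 = 34·25003 + 892 = 850994, q_3 = 34·925 + 33 = 31483 → 850994/31483
APPEND 37: p_4 = 37·850994 + 25003 = 31511781, q_4 = 37·31483 + 925 = 1165796 → 31511781/1165796
APPEND 15: p_5 = 15·31511781 + 850994 = 473527709, q_5 = 15·1165796 + 31483 = 17518423 → 473527709/17518423
APPEND 37: p_6 = 37·473527709 + 31511781 = 17552037014, q_6 = 37·17518423 + 1165796 = 649347447 → 17552037014/649347447
APPEND 44: p_7 = 44·17552037014 + 473527709 = 772763156325, q_7 = 44·649347447 + 17518423 = 28588806091 → 772763156325/28588806091
APPEND 17: p_8 = 17·772763156325 + 17552037014 = 13154525694539, q_8 = 17·28588806091 + 649347447 = 486659050994 → 13154525694539/486659050994
APPEND 20: p_9 = 20·13154525694539 + 772763156325 = 263863277047105, q_9 = 20·486659050994 + 28588806091 = 9761769825971 → 263863277047105/9761769825971
APPEND 42: p_10 = 42·263863277047105 + 13154525694539 = 11095412161672949, q_10 = 42·9761769825971 + 486659050994 = 410480991741776 → 11095412161672949/410480991741776
APPEND 16: p_11 = 16·11095412161672949 + 263863277047105 = 177790457863814289, q_11 = 16·410480991741776 + 9761769825971 = 6577457637694387 → 177790457863814289/6577457637694387
APPEND 50: p_12 = 50·177790457863814289 + 11095412161672949 = 8900618305352387399, q_12 = 50·6577457637694387 + 410480991741776 = 329283362876461126 → 8900618305352387399/329283362876461126
APPEND 50: p_13 = 50·8900618305352387399 + 177790457863814289 = 445208705725483184239, q_13 = 50·329283362876461126 + 6577457637694387 = 16470745601460750687 → 445208705725483184239/16470745601460750687
APPEND 9: p_14 = 9·445208705725483184239 + 8900618305352387399 = 4015778969834701045550, q_14 = 9·16470745601460750687 + 329283362876461126 = 148565993776023217309 → 4015778969834701045550/148565993776023217309
APPEND 20: p_15 = 20·4015778969834701045550 + 445208705725483184239 = 80760788102419504095239, q_15 = 20·148565993776023217309 + 16470745601460750687 = 2987790621121925096867 → 80760788102419504095239/2987790621121925096867
APPEND 2: p_16 = 2·80760788102419504095239 + 4015778969834701045550 = 165537355174673709236028, q_16 = 2·2987790621121925096867 + 148565993776023217309 = 6124147236019873411043 → 165537355174673709236028/6124147236019873411043
APPEND 36: p_17 = 36·165537355174673709236028 + 80760788102419504095239 = 6040105574390673036592247, q_17 = 36·6124147236019873411043 + 2987790621121925096867 = 223457091117837367894415 → 6040105574390673036592247/223457091117837367894415
APPEND 26: p_18 = 26·6040105574390673036592247 + 165537355174673709236028 = 157208282289332172660634450, q_18 = 26·223457091117837367894415 + 6124147236019873411043 = 5816008516299791438665833 → 157208282289332172660634450/5816008516299791438665833

27/1
892/33
31511781/1165796
473527709/17518423
17552037014/649347447
772763156325/28588806091
13154525694539/486659050994
11095412161672949/410480991741776
177790457863814289/6577457637694387
8900618305352387399/329283362876461126
445208705725483184239/16470745601460750687
4015778969834701045550/148565993776023217309
80760788102419504095239/2987790621121925096867
165537355174673709236028/6124147236019873411043
157208282289332172660634450/5816008516299791438665833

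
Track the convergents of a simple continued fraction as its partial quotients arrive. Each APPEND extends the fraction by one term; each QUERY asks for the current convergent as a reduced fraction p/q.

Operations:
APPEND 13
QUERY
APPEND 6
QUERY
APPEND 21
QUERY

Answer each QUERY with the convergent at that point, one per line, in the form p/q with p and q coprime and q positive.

APPEND 13: p_0 = 13·1 + 0 = 13, q_0 = 13·0 + 1 = 1 → 13/1
APPEND 6: p_1 = 6·13 + 1 = 79, q_1 = 6·1 + 0 = 6 → 79/6
APPEND 21: p_2 = 21·79 + 13 = 1672, q_2 = 21·6 + 1 = 127 → 1672/127

13/1
79/6
1672/127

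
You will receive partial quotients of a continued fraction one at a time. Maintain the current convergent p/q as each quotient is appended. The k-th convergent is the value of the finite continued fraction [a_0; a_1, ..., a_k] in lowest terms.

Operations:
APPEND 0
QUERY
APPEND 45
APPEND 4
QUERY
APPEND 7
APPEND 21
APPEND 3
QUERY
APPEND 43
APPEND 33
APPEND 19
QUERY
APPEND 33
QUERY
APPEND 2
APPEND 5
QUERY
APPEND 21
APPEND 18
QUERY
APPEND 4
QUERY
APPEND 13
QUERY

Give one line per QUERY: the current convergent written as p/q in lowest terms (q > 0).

APPEND 0: p_0 = 0·1 + 0 = 0, q_0 = 0·0 + 1 = 1 → 0/1
APPEND 45: p_1 = 45·0 + 1 = 1, q_1 = 45·1 + 0 = 45 → 1/45
APPEND 4: p_2 = 4·1 + 0 = 4, q_2 = 4·45 + 1 = 181 → 4/181
APPEND 7: p_3 = 7·4 + 1 = 29, q_3 = 7·181 + 45 = 1312 → 29/1312
APPEND 21: p_4 = 21·29 + 4 = 613, q_4 = 21·1312 + 181 = 27733 → 613/27733
APPEND 3: p_5 = 3·613 + 29 = 1868, q_5 = 3·27733 + 1312 = 84511 → 1868/84511
APPEND 43: p_6 = 43·1868 + 613 = 80937, q_6 = 43·84511 + 27733 = 3661706 → 80937/3661706
APPEND 33: p_7 = 33·80937 + 1868 = 2672789, q_7 = 33·3661706 + 84511 = 120920809 → 2672789/120920809
APPEND 19: p_8 = 19·2672789 + 80937 = 50863928, q_8 = 19·120920809 + 3661706 = 2301157077 → 50863928/2301157077
APPEND 33: p_9 = 33·50863928 + 2672789 = 1681182413, q_9 = 33·2301157077 + 120920809 = 76059104350 → 1681182413/76059104350
APPEND 2: p_10 = 2·1681182413 + 50863928 = 3413228754, q_10 = 2·76059104350 + 2301157077 = 154419365777 → 3413228754/154419365777
APPEND 5: p_11 = 5·3413228754 + 1681182413 = 18747326183, q_11 = 5·154419365777 + 76059104350 = 848155933235 → 18747326183/848155933235
APPEND 21: p_12 = 21·18747326183 + 3413228754 = 397107078597, q_12 = 21·848155933235 + 154419365777 = 17965693963712 → 397107078597/17965693963712
APPEND 18: p_13 = 18·397107078597 + 18747326183 = 7166674740929, q_13 = 18·17965693963712 + 848155933235 = 324230647280051 → 7166674740929/324230647280051
APPEND 4: p_14 = 4·7166674740929 + 397107078597 = 29063806042313, q_14 = 4·324230647280051 + 17965693963712 = 1314888283083916 → 29063806042313/1314888283083916
APPEND 13: p_15 = 13·29063806042313 + 7166674740929 = 384996153290998, q_15 = 13·1314888283083916 + 324230647280051 = 17417778327370959 → 384996153290998/17417778327370959

0/1
4/181
1868/84511
50863928/2301157077
1681182413/76059104350
18747326183/848155933235
7166674740929/324230647280051
29063806042313/1314888283083916
384996153290998/17417778327370959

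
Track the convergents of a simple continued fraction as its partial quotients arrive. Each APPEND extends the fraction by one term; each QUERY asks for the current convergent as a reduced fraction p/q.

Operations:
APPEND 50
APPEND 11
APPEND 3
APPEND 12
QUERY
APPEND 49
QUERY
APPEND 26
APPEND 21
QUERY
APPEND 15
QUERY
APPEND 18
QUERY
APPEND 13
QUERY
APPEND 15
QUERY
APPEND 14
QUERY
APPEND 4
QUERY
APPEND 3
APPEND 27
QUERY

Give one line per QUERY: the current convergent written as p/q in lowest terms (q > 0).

APPEND 50: p_0 = 50·1 + 0 = 50, q_0 = 50·0 + 1 = 1 → 50/1
APPEND 11: p_1 = 11·50 + 1 = 551, q_1 = 11·1 + 0 = 11 → 551/11
APPEND 3: p_2 = 3·551 + 50 = 1703, q_2 = 3·11 + 1 = 34 → 1703/34
APPEND 12: p_3 = 12·1703 + 551 = 20987, q_3 = 12·34 + 11 = 419 → 20987/419
APPEND 49: p_4 = 49·20987 + 1703 = 1030066, q_4 = 49·419 + 34 = 20565 → 1030066/20565
APPEND 26: p_5 = 26·1030066 + 20987 = 26802703, q_5 = 26·20565 + 419 = 535109 → 26802703/535109
APPEND 21: p_6 = 21·26802703 + 1030066 = 563886829, q_6 = 21·535109 + 20565 = 11257854 → 563886829/11257854
APPEND 15: p_7 = 15·563886829 + 26802703 = 8485105138, q_7 = 15·11257854 + 535109 = 169402919 → 8485105138/169402919
APPEND 18: p_8 = 18·8485105138 + 563886829 = 153295779313, q_8 = 18·169402919 + 11257854 = 3060510396 → 153295779313/3060510396
APPEND 13: p_9 = 13·153295779313 + 8485105138 = 2001330236207, q_9 = 13·3060510396 + 169402919 = 39956038067 → 2001330236207/39956038067
APPEND 15: p_10 = 15·2001330236207 + 153295779313 = 30173249322418, q_10 = 15·39956038067 + 3060510396 = 602401081401 → 30173249322418/602401081401
APPEND 14: p_11 = 14·30173249322418 + 2001330236207 = 424426820750059, q_11 = 14·602401081401 + 39956038067 = 8473571177681 → 424426820750059/8473571177681
APPEND 4: p_12 = 4·424426820750059 + 30173249322418 = 1727880532322654, q_12 = 4·8473571177681 + 602401081401 = 34496685792125 → 1727880532322654/34496685792125
APPEND 3: p_13 = 3·1727880532322654 + 424426820750059 = 5608068417718021, q_13 = 3·34496685792125 + 8473571177681 = 111963628554056 → 5608068417718021/111963628554056
APPEND 27: p_14 = 27·5608068417718021 + 1727880532322654 = 153145727810709221, q_14 = 27·111963628554056 + 34496685792125 = 3057514656751637 → 153145727810709221/3057514656751637

20987/419
1030066/20565
563886829/11257854
8485105138/169402919
153295779313/3060510396
2001330236207/39956038067
30173249322418/602401081401
424426820750059/8473571177681
1727880532322654/34496685792125
153145727810709221/3057514656751637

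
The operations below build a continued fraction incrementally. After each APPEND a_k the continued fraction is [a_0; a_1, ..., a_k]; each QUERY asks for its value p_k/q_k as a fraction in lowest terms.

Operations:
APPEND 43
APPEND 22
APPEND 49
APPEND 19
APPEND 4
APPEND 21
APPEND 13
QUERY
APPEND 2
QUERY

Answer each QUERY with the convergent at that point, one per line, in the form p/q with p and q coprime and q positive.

992440093/23055653
2060946337/47878420

APPEND 43: p_0 = 43·1 + 0 = 43, q_0 = 43·0 + 1 = 1 → 43/1
APPEND 22: p_1 = 22·43 + 1 = 947, q_1 = 22·1 + 0 = 22 → 947/22
APPEND 49: p_2 = 49·947 + 43 = 46446, q_2 = 49·22 + 1 = 1079 → 46446/1079
APPEND 19: p_3 = 19·46446 + 947 = 883421, q_3 = 19·1079 + 22 = 20523 → 883421/20523
APPEND 4: p_4 = 4·883421 + 46446 = 3580130, q_4 = 4·20523 + 1079 = 83171 → 3580130/83171
APPEND 21: p_5 = 21·3580130 + 883421 = 76066151, q_5 = 21·83171 + 20523 = 1767114 → 76066151/1767114
APPEND 13: p_6 = 13·76066151 + 3580130 = 992440093, q_6 = 13·1767114 + 83171 = 23055653 → 992440093/23055653
APPEND 2: p_7 = 2·992440093 + 76066151 = 2060946337, q_7 = 2·23055653 + 1767114 = 47878420 → 2060946337/47878420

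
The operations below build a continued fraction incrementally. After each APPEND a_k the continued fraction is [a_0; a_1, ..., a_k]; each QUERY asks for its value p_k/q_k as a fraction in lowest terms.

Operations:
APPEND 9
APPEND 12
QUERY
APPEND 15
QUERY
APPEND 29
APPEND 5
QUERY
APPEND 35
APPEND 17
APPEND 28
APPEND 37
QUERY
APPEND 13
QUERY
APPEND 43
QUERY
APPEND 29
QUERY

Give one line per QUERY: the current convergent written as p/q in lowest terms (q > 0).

109/12
1644/181
240569/26486
149839858253/16496965468
1951963986121/214905985959
84084291261456/9257454361705
2440396410568345/268681082475404

APPEND 9: p_0 = 9·1 + 0 = 9, q_0 = 9·0 + 1 = 1 → 9/1
APPEND 12: p_1 = 12·9 + 1 = 109, q_1 = 12·1 + 0 = 12 → 109/12
APPEND 15: p_2 = 15·109 + 9 = 1644, q_2 = 15·12 + 1 = 181 → 1644/181
APPEND 29: p_3 = 29·1644 + 109 = 47785, q_3 = 29·181 + 12 = 5261 → 47785/5261
APPEND 5: p_4 = 5·47785 + 1644 = 240569, q_4 = 5·5261 + 181 = 26486 → 240569/26486
APPEND 35: p_5 = 35·240569 + 47785 = 8467700, q_5 = 35·26486 + 5261 = 932271 → 8467700/932271
APPEND 17: p_6 = 17·8467700 + 240569 = 144191469, q_6 = 17·932271 + 26486 = 15875093 → 144191469/15875093
APPEND 28: p_7 = 28·144191469 + 8467700 = 4045828832, q_7 = 28·15875093 + 932271 = 445434875 → 4045828832/445434875
APPEND 37: p_8 = 37·4045828832 + 144191469 = 149839858253, q_8 = 37·445434875 + 15875093 = 16496965468 → 149839858253/16496965468
APPEND 13: p_9 = 13·149839858253 + 4045828832 = 1951963986121, q_9 = 13·16496965468 + 445434875 = 214905985959 → 1951963986121/214905985959
APPEND 43: p_10 = 43·1951963986121 + 149839858253 = 84084291261456, q_10 = 43·214905985959 + 16496965468 = 9257454361705 → 84084291261456/9257454361705
APPEND 29: p_11 = 29·84084291261456 + 1951963986121 = 2440396410568345, q_11 = 29·9257454361705 + 214905985959 = 268681082475404 → 2440396410568345/268681082475404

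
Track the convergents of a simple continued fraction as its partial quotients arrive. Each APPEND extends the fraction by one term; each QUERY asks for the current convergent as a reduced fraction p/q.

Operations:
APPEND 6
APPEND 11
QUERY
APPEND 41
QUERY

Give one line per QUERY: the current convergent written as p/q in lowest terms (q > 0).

67/11
2753/452

APPEND 6: p_0 = 6·1 + 0 = 6, q_0 = 6·0 + 1 = 1 → 6/1
APPEND 11: p_1 = 11·6 + 1 = 67, q_1 = 11·1 + 0 = 11 → 67/11
APPEND 41: p_2 = 41·67 + 6 = 2753, q_2 = 41·11 + 1 = 452 → 2753/452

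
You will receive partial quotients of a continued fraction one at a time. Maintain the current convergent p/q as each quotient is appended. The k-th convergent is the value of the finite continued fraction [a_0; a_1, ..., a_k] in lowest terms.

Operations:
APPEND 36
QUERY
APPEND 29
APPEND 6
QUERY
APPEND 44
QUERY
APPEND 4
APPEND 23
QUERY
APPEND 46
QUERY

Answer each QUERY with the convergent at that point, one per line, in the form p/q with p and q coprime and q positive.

APPEND 36: p_0 = 36·1 + 0 = 36, q_0 = 36·0 + 1 = 1 → 36/1
APPEND 29: p_1 = 29·36 + 1 = 1045, q_1 = 29·1 + 0 = 29 → 1045/29
APPEND 6: p_2 = 6·1045 + 36 = 6306, q_2 = 6·29 + 1 = 175 → 6306/175
APPEND 44: p_3 = 44·6306 + 1045 = 278509, q_3 = 44·175 + 29 = 7729 → 278509/7729
APPEND 4: p_4 = 4·278509 + 6306 = 1120342, q_4 = 4·7729 + 175 = 31091 → 1120342/31091
APPEND 23: p_5 = 23·1120342 + 278509 = 26046375, q_5 = 23·31091 + 7729 = 722822 → 26046375/722822
APPEND 46: p_6 = 46·26046375 + 1120342 = 1199253592, q_6 = 46·722822 + 31091 = 33280903 → 1199253592/33280903

36/1
6306/175
278509/7729
26046375/722822
1199253592/33280903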